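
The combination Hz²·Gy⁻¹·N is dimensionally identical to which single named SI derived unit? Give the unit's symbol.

Hz = 1/s = s⁻¹ (frequency is cycles per second).
So Hz² = s⁻².
Gy = J/kg (absorbed dose = energy per mass),
    = m²·s⁻².
So Gy⁻¹ = m⁻²·s².
N = kg·m/s² = kg·m·s⁻² (force = mass × acceleration).
Combining: Hz²·Gy⁻¹·N = s⁻² · (m⁻²·s²) · (kg·m·s⁻²) = kg·m⁻¹·s⁻².
kg·m⁻¹·s⁻² is the base-SI form of the pascal.

Pa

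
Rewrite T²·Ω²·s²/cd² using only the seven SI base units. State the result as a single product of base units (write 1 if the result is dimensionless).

T = Wb/m² (flux density = flux per area),
    = kg·s⁻²·A⁻¹.
So T² = kg²·s⁻⁴·A⁻².
Ω = V/A (resistance = voltage per current),
    = kg·m²·s⁻³·A⁻².
So Ω² = kg²·m⁴·s⁻⁶·A⁻⁴.
Combining: T²·Ω²·cd⁻²·s² = (kg²·s⁻⁴·A⁻²) · (kg²·m⁴·s⁻⁶·A⁻⁴) · cd⁻² · s² = kg⁴·m⁴·s⁻⁸·A⁻⁶·cd⁻².

kg⁴·m⁴·s⁻⁸·A⁻⁶·cd⁻²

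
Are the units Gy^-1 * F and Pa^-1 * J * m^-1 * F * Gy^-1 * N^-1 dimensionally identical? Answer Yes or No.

No

Left side:
  Gy = J/kg (absorbed dose = energy per mass),
      = m²·s⁻².
  So Gy⁻¹ = m⁻²·s².
  F = C/V (capacitance = charge per voltage),
      = A·s/(kg·m²·s⁻³·A⁻¹) (substituting C and V),
      = kg⁻¹·m⁻²·s⁴·A².
  Combining: Gy⁻¹·F = (m⁻²·s²) · (kg⁻¹·m⁻²·s⁴·A²) = kg⁻¹·m⁻⁴·s⁶·A².
Right side:
  Pa = kg·m⁻¹·s⁻².
  So Pa⁻¹ = kg⁻¹·m·s².
  J = kg·m²·s⁻².
  F = kg⁻¹·m⁻²·s⁴·A².
  Gy = m²·s⁻².
  So Gy⁻¹ = m⁻²·s².
  N = kg·m·s⁻².
  So N⁻¹ = kg⁻¹·m⁻¹·s².
  Combining: Pa⁻¹·J·m⁻¹·F·Gy⁻¹·N⁻¹ = (kg⁻¹·m·s²) · (kg·m²·s⁻²) · m⁻¹ · (kg⁻¹·m⁻²·s⁴·A²) · (m⁻²·s²) · (kg⁻¹·m⁻¹·s²) = kg⁻²·m⁻³·s⁸·A².
Left is kg⁻¹·m⁻⁴·s⁶·A²; right is kg⁻²·m⁻³·s⁸·A² — different.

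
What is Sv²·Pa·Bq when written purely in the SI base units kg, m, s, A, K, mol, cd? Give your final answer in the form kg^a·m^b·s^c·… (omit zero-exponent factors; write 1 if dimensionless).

Sv = m²·s⁻².
So Sv² = m⁴·s⁻⁴.
Pa = kg·m⁻¹·s⁻².
Bq = s⁻¹.
Combining: Sv²·Pa·Bq = (m⁴·s⁻⁴) · (kg·m⁻¹·s⁻²) · s⁻¹ = kg·m³·s⁻⁷.

kg·m³·s⁻⁷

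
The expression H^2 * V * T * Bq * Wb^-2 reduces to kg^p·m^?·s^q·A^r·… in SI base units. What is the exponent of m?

2

H = Wb/A (inductance = flux per current),
    = kg·m²·s⁻²·A⁻².
So H² = kg²·m⁴·s⁻⁴·A⁻⁴.
V = W/A (potential = power per current),
    = kg·m²·s⁻³·A⁻¹.
T = Wb/m² (flux density = flux per area),
    = kg·s⁻²·A⁻¹.
Bq = 1/s = s⁻¹ (activity is decays per second).
Wb = V·s (flux: a volt is a weber per second),
    = kg·m²·s⁻²·A⁻¹.
So Wb⁻² = kg⁻²·m⁻⁴·s⁴·A².
Combining: H²·V·T·Bq·Wb⁻² = (kg²·m⁴·s⁻⁴·A⁻⁴) · (kg·m²·s⁻³·A⁻¹) · (kg·s⁻²·A⁻¹) · s⁻¹ · (kg⁻²·m⁻⁴·s⁴·A²) = kg²·m²·s⁻⁶·A⁻⁴.
The exponent of m is 2.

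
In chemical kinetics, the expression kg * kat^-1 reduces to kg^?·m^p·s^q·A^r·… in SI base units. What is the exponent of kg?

kat = s⁻¹·mol.
So kat⁻¹ = s·mol⁻¹.
Combining: kg·kat⁻¹ = kg · (s·mol⁻¹) = kg·s·mol⁻¹.
The exponent of kg is 1.

1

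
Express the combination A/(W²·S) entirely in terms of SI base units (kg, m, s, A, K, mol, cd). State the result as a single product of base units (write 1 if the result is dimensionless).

kg⁻¹·m⁻²·s³·A⁻¹

W = kg·m²·s⁻³.
So W⁻² = kg⁻²·m⁻⁴·s⁶.
S = kg⁻¹·m⁻²·s³·A².
So S⁻¹ = kg·m²·s⁻³·A⁻².
Combining: W⁻²·A·S⁻¹ = (kg⁻²·m⁻⁴·s⁶) · A · (kg·m²·s⁻³·A⁻²) = kg⁻¹·m⁻²·s³·A⁻¹.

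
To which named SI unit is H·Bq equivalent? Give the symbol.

H = Wb/A (inductance = flux per current),
    = kg·m²·s⁻²·A⁻².
Bq = 1/s = s⁻¹ (activity is decays per second).
Combining: H·Bq = (kg·m²·s⁻²·A⁻²) · s⁻¹ = kg·m²·s⁻³·A⁻².
kg·m²·s⁻³·A⁻² is the base-SI form of the ohm.

Ω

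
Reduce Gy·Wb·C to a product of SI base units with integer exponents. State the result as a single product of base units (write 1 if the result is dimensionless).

kg·m⁴·s⁻³

Gy = J/kg (absorbed dose = energy per mass),
    = m²·s⁻².
Wb = V·s (flux: a volt is a weber per second),
    = kg·m²·s⁻²·A⁻¹.
C = A·s = s·A (charge = current × time).
Combining: Gy·Wb·C = (m²·s⁻²) · (kg·m²·s⁻²·A⁻¹) · (s·A) = kg·m⁴·s⁻³.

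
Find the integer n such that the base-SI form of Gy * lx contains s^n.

Gy = m²·s⁻².
lx = m⁻²·cd.
Combining: Gy·lx = (m²·s⁻²) · (m⁻²·cd) = s⁻²·cd.
The exponent of s is -2.

-2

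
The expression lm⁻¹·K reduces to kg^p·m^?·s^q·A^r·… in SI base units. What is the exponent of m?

0

lm = cd.
So lm⁻¹ = cd⁻¹.
Combining: lm⁻¹·K = cd⁻¹ · K = K·cd⁻¹.
The exponent of m is 0.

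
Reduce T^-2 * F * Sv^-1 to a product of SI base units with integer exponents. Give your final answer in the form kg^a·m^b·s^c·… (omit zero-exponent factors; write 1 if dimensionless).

kg⁻³·m⁻⁴·s¹⁰·A⁴

T = kg·s⁻²·A⁻¹.
So T⁻² = kg⁻²·s⁴·A².
F = kg⁻¹·m⁻²·s⁴·A².
Sv = m²·s⁻².
So Sv⁻¹ = m⁻²·s².
Combining: T⁻²·F·Sv⁻¹ = (kg⁻²·s⁴·A²) · (kg⁻¹·m⁻²·s⁴·A²) · (m⁻²·s²) = kg⁻³·m⁻⁴·s¹⁰·A⁴.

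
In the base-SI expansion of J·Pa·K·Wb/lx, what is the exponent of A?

J = N·m (work = force × distance),
    = kg·m²·s⁻².
Pa = N/m² (pressure = force per area),
    = kg·m⁻¹·s⁻².
Wb = V·s (flux: a volt is a weber per second),
    = kg·m²·s⁻²·A⁻¹.
lx = lm/m² (illuminance = luminous flux per area),
    = m⁻²·cd.
So lx⁻¹ = m²·cd⁻¹.
Combining: J·Pa·K·Wb·lx⁻¹ = (kg·m²·s⁻²) · (kg·m⁻¹·s⁻²) · K · (kg·m²·s⁻²·A⁻¹) · (m²·cd⁻¹) = kg³·m⁵·s⁻⁶·A⁻¹·K·cd⁻¹.
The exponent of A is -1.

-1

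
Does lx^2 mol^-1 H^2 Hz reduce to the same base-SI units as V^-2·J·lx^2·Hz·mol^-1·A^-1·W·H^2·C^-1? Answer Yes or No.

Yes

Left side:
  lx = lm/m² (illuminance = luminous flux per area),
      = m⁻²·cd.
  So lx² = m⁻⁴·cd².
  H = Wb/A (inductance = flux per current),
      = kg·m²·s⁻²·A⁻².
  So H² = kg²·m⁴·s⁻⁴·A⁻⁴.
  Hz = 1/s = s⁻¹ (frequency is cycles per second).
  Combining: lx²·mol⁻¹·H²·Hz = (m⁻⁴·cd²) · mol⁻¹ · (kg²·m⁴·s⁻⁴·A⁻⁴) · s⁻¹ = kg²·s⁻⁵·A⁻⁴·mol⁻¹·cd².
Right side:
  V = W/A (potential = power per current),
      = kg·m²·s⁻³·A⁻¹.
  So V⁻² = kg⁻²·m⁻⁴·s⁶·A².
  J = N·m (work = force × distance),
      = kg·m²·s⁻².
  lx = lm/m² (illuminance = luminous flux per area),
      = m⁻²·cd.
  So lx² = m⁻⁴·cd².
  Hz = 1/s = s⁻¹ (frequency is cycles per second).
  W = J/s (power = energy per time),
      = kg·m²·s⁻³.
  H = Wb/A (inductance = flux per current),
      = kg·m²·s⁻²·A⁻².
  So H² = kg²·m⁴·s⁻⁴·A⁻⁴.
  C = A·s = s·A (charge = current × time).
  So C⁻¹ = s⁻¹·A⁻¹.
  Combining: V⁻²·J·lx²·Hz·mol⁻¹·A⁻¹·W·H²·C⁻¹ = (kg⁻²·m⁻⁴·s⁶·A²) · (kg·m²·s⁻²) · (m⁻⁴·cd²) · s⁻¹ · mol⁻¹ · A⁻¹ · (kg·m²·s⁻³) · (kg²·m⁴·s⁻⁴·A⁻⁴) · (s⁻¹·A⁻¹) = kg²·s⁻⁵·A⁻⁴·mol⁻¹·cd².
Both reduce to kg²·s⁻⁵·A⁻⁴·mol⁻¹·cd².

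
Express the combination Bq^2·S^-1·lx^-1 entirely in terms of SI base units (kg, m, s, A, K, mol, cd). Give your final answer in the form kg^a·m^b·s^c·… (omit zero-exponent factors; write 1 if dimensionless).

Bq = 1/s = s⁻¹ (activity is decays per second).
So Bq² = s⁻².
S = 1/Ω (conductance is reciprocal resistance),
    = kg⁻¹·m⁻²·s³·A².
So S⁻¹ = kg·m²·s⁻³·A⁻².
lx = lm/m² (illuminance = luminous flux per area),
    = m⁻²·cd.
So lx⁻¹ = m²·cd⁻¹.
Combining: Bq²·S⁻¹·lx⁻¹ = s⁻² · (kg·m²·s⁻³·A⁻²) · (m²·cd⁻¹) = kg·m⁴·s⁻⁵·A⁻²·cd⁻¹.

kg·m⁴·s⁻⁵·A⁻²·cd⁻¹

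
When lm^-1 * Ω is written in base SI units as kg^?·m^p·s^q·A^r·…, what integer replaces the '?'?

lm = cd·sr = cd (luminous flux; sr is dimensionless).
So lm⁻¹ = cd⁻¹.
Ω = V/A (resistance = voltage per current),
    = kg·m²·s⁻³·A⁻².
Combining: lm⁻¹·Ω = cd⁻¹ · (kg·m²·s⁻³·A⁻²) = kg·m²·s⁻³·A⁻²·cd⁻¹.
The exponent of kg is 1.

1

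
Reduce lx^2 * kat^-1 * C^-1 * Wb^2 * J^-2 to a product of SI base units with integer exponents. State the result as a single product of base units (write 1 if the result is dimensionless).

lx = lm/m² (illuminance = luminous flux per area),
    = m⁻²·cd.
So lx² = m⁻⁴·cd².
kat = mol/s = s⁻¹·mol (catalytic activity).
So kat⁻¹ = s·mol⁻¹.
C = A·s = s·A (charge = current × time).
So C⁻¹ = s⁻¹·A⁻¹.
Wb = V·s (flux: a volt is a weber per second),
    = kg·m²·s⁻²·A⁻¹.
So Wb² = kg²·m⁴·s⁻⁴·A⁻².
J = N·m (work = force × distance),
    = kg·m²·s⁻².
So J⁻² = kg⁻²·m⁻⁴·s⁴.
Combining: lx²·kat⁻¹·C⁻¹·Wb²·J⁻² = (m⁻⁴·cd²) · (s·mol⁻¹) · (s⁻¹·A⁻¹) · (kg²·m⁴·s⁻⁴·A⁻²) · (kg⁻²·m⁻⁴·s⁴) = m⁻⁴·A⁻³·mol⁻¹·cd².

m⁻⁴·A⁻³·mol⁻¹·cd²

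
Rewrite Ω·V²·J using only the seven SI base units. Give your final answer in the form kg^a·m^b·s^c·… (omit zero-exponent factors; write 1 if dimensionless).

kg⁴·m⁸·s⁻¹¹·A⁻⁴

Ω = kg·m²·s⁻³·A⁻².
V = kg·m²·s⁻³·A⁻¹.
So V² = kg²·m⁴·s⁻⁶·A⁻².
J = kg·m²·s⁻².
Combining: Ω·V²·J = (kg·m²·s⁻³·A⁻²) · (kg²·m⁴·s⁻⁶·A⁻²) · (kg·m²·s⁻²) = kg⁴·m⁸·s⁻¹¹·A⁻⁴.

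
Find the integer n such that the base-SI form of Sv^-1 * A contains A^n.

Sv = J/kg (equivalent dose = energy per mass),
    = m²·s⁻².
So Sv⁻¹ = m⁻²·s².
Combining: Sv⁻¹·A = (m⁻²·s²) · A = m⁻²·s²·A.
The exponent of A is 1.

1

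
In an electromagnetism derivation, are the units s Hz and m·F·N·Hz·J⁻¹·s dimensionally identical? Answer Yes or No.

Left side:
  Hz = 1/s = s⁻¹ (frequency is cycles per second).
  Combining: s·Hz = s · s⁻¹ = 1.
Right side:
  F = C/V (capacitance = charge per voltage),
      = A·s/(kg·m²·s⁻³·A⁻¹) (substituting C and V),
      = kg⁻¹·m⁻²·s⁴·A².
  N = kg·m/s² = kg·m·s⁻² (force = mass × acceleration).
  Hz = 1/s = s⁻¹ (frequency is cycles per second).
  J = N·m (work = force × distance),
      = kg·m²·s⁻².
  So J⁻¹ = kg⁻¹·m⁻²·s².
  Combining: m·F·N·Hz·J⁻¹·s = m · (kg⁻¹·m⁻²·s⁴·A²) · (kg·m·s⁻²) · s⁻¹ · (kg⁻¹·m⁻²·s²) · s = kg⁻¹·m⁻²·s⁴·A².
Left is 1; right is kg⁻¹·m⁻²·s⁴·A² — different.

No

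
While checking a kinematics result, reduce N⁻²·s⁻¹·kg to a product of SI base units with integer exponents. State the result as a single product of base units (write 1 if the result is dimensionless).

N = kg·m/s² = kg·m·s⁻² (force = mass × acceleration).
So N⁻² = kg⁻²·m⁻²·s⁴.
Combining: N⁻²·s⁻¹·kg = (kg⁻²·m⁻²·s⁴) · s⁻¹ · kg = kg⁻¹·m⁻²·s³.

kg⁻¹·m⁻²·s³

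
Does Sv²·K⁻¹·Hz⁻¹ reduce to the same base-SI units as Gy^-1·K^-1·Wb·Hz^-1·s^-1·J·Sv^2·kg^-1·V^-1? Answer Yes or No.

Left side:
  Sv = J/kg (equivalent dose = energy per mass),
      = m²·s⁻².
  So Sv² = m⁴·s⁻⁴.
  Hz = 1/s = s⁻¹ (frequency is cycles per second).
  So Hz⁻¹ = s.
  Combining: Sv²·K⁻¹·Hz⁻¹ = (m⁴·s⁻⁴) · K⁻¹ · s = m⁴·s⁻³·K⁻¹.
Right side:
  Gy = J/kg (absorbed dose = energy per mass),
      = m²·s⁻².
  So Gy⁻¹ = m⁻²·s².
  Wb = V·s (flux: a volt is a weber per second),
      = kg·m²·s⁻²·A⁻¹.
  Hz = 1/s = s⁻¹ (frequency is cycles per second).
  So Hz⁻¹ = s.
  J = N·m (work = force × distance),
      = kg·m²·s⁻².
  Sv = J/kg (equivalent dose = energy per mass),
      = m²·s⁻².
  So Sv² = m⁴·s⁻⁴.
  V = W/A (potential = power per current),
      = kg·m²·s⁻³·A⁻¹.
  So V⁻¹ = kg⁻¹·m⁻²·s³·A.
  Combining: Gy⁻¹·K⁻¹·Wb·Hz⁻¹·s⁻¹·J·Sv²·kg⁻¹·V⁻¹ = (m⁻²·s²) · K⁻¹ · (kg·m²·s⁻²·A⁻¹) · s · s⁻¹ · (kg·m²·s⁻²) · (m⁴·s⁻⁴) · kg⁻¹ · (kg⁻¹·m⁻²·s³·A) = m⁴·s⁻³·K⁻¹.
Both reduce to m⁴·s⁻³·K⁻¹.

Yes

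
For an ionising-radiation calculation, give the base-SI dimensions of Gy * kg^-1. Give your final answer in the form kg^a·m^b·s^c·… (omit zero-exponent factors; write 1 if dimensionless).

kg⁻¹·m²·s⁻²

Gy = m²·s⁻².
Combining: Gy·kg⁻¹ = (m²·s⁻²) · kg⁻¹ = kg⁻¹·m²·s⁻².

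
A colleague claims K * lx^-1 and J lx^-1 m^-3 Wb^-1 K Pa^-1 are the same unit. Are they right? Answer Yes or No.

Left side:
  lx = lm/m² (illuminance = luminous flux per area),
      = m⁻²·cd.
  So lx⁻¹ = m²·cd⁻¹.
  Combining: K·lx⁻¹ = K · (m²·cd⁻¹) = m²·K·cd⁻¹.
Right side:
  J = kg·m²·s⁻².
  lx = m⁻²·cd.
  So lx⁻¹ = m²·cd⁻¹.
  Wb = kg·m²·s⁻²·A⁻¹.
  So Wb⁻¹ = kg⁻¹·m⁻²·s²·A.
  Pa = kg·m⁻¹·s⁻².
  So Pa⁻¹ = kg⁻¹·m·s².
  Combining: J·lx⁻¹·m⁻³·Wb⁻¹·K·Pa⁻¹ = (kg·m²·s⁻²) · (m²·cd⁻¹) · m⁻³ · (kg⁻¹·m⁻²·s²·A) · K · (kg⁻¹·m·s²) = kg⁻¹·s²·A·K·cd⁻¹.
Left is m²·K·cd⁻¹; right is kg⁻¹·s²·A·K·cd⁻¹ — different.

No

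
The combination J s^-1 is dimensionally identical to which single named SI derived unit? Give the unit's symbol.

J = kg·m²·s⁻².
Combining: J·s⁻¹ = (kg·m²·s⁻²) · s⁻¹ = kg·m²·s⁻³.
kg·m²·s⁻³ is the base-SI form of the watt.

W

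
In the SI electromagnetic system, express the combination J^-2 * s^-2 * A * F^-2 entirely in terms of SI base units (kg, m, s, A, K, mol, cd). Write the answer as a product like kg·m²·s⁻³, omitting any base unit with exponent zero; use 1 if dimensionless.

J = N·m (work = force × distance),
    = kg·m²·s⁻².
So J⁻² = kg⁻²·m⁻⁴·s⁴.
F = C/V (capacitance = charge per voltage),
    = A·s/(kg·m²·s⁻³·A⁻¹) (substituting C and V),
    = kg⁻¹·m⁻²·s⁴·A².
So F⁻² = kg²·m⁴·s⁻⁸·A⁻⁴.
Combining: J⁻²·s⁻²·A·F⁻² = (kg⁻²·m⁻⁴·s⁴) · s⁻² · A · (kg²·m⁴·s⁻⁸·A⁻⁴) = s⁻⁶·A⁻³.

s⁻⁶·A⁻³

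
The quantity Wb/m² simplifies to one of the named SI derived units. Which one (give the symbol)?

T

Wb = V·s (flux: a volt is a weber per second),
    = kg·m²·s⁻²·A⁻¹.
Combining: m⁻²·Wb = m⁻² · (kg·m²·s⁻²·A⁻¹) = kg·s⁻²·A⁻¹.
kg·s⁻²·A⁻¹ is the base-SI form of the tesla.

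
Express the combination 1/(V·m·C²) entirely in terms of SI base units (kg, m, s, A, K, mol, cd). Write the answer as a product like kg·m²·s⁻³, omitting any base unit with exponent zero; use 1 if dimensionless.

kg⁻¹·m⁻³·s·A⁻¹

V = W/A (potential = power per current),
    = kg·m²·s⁻³·A⁻¹.
So V⁻¹ = kg⁻¹·m⁻²·s³·A.
C = A·s = s·A (charge = current × time).
So C⁻² = s⁻²·A⁻².
Combining: V⁻¹·m⁻¹·C⁻² = (kg⁻¹·m⁻²·s³·A) · m⁻¹ · (s⁻²·A⁻²) = kg⁻¹·m⁻³·s·A⁻¹.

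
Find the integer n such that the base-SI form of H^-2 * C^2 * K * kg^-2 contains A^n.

H = Wb/A (inductance = flux per current),
    = kg·m²·s⁻²·A⁻².
So H⁻² = kg⁻²·m⁻⁴·s⁴·A⁴.
C = A·s = s·A (charge = current × time).
So C² = s²·A².
Combining: H⁻²·C²·K·kg⁻² = (kg⁻²·m⁻⁴·s⁴·A⁴) · (s²·A²) · K · kg⁻² = kg⁻⁴·m⁻⁴·s⁶·A⁶·K.
The exponent of A is 6.

6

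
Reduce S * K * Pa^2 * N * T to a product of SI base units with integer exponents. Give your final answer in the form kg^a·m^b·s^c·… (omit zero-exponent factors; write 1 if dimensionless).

kg³·m⁻³·s⁻⁵·A·K

S = kg⁻¹·m⁻²·s³·A².
Pa = kg·m⁻¹·s⁻².
So Pa² = kg²·m⁻²·s⁻⁴.
N = kg·m·s⁻².
T = kg·s⁻²·A⁻¹.
Combining: S·K·Pa²·N·T = (kg⁻¹·m⁻²·s³·A²) · K · (kg²·m⁻²·s⁻⁴) · (kg·m·s⁻²) · (kg·s⁻²·A⁻¹) = kg³·m⁻³·s⁻⁵·A·K.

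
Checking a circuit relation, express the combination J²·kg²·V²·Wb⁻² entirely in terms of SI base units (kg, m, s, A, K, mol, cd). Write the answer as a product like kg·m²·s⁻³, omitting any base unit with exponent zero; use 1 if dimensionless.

J = kg·m²·s⁻².
So J² = kg²·m⁴·s⁻⁴.
V = kg·m²·s⁻³·A⁻¹.
So V² = kg²·m⁴·s⁻⁶·A⁻².
Wb = kg·m²·s⁻²·A⁻¹.
So Wb⁻² = kg⁻²·m⁻⁴·s⁴·A².
Combining: J²·kg²·V²·Wb⁻² = (kg²·m⁴·s⁻⁴) · kg² · (kg²·m⁴·s⁻⁶·A⁻²) · (kg⁻²·m⁻⁴·s⁴·A²) = kg⁴·m⁴·s⁻⁶.

kg⁴·m⁴·s⁻⁶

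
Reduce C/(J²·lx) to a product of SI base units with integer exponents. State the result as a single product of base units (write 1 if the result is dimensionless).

J = N·m (work = force × distance),
    = kg·m²·s⁻².
So J⁻² = kg⁻²·m⁻⁴·s⁴.
C = A·s = s·A (charge = current × time).
lx = lm/m² (illuminance = luminous flux per area),
    = m⁻²·cd.
So lx⁻¹ = m²·cd⁻¹.
Combining: J⁻²·C·lx⁻¹ = (kg⁻²·m⁻⁴·s⁴) · (s·A) · (m²·cd⁻¹) = kg⁻²·m⁻²·s⁵·A·cd⁻¹.

kg⁻²·m⁻²·s⁵·A·cd⁻¹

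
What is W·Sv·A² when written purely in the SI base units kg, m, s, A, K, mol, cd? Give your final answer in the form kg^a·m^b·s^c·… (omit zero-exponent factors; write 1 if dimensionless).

kg·m⁴·s⁻⁵·A²

W = kg·m²·s⁻³.
Sv = m²·s⁻².
Combining: W·Sv·A² = (kg·m²·s⁻³) · (m²·s⁻²) · A² = kg·m⁴·s⁻⁵·A².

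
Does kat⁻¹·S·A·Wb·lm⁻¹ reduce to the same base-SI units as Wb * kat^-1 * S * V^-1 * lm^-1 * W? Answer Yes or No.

Left side:
  kat = s⁻¹·mol.
  So kat⁻¹ = s·mol⁻¹.
  S = kg⁻¹·m⁻²·s³·A².
  Wb = kg·m²·s⁻²·A⁻¹.
  lm = cd.
  So lm⁻¹ = cd⁻¹.
  Combining: kat⁻¹·S·A·Wb·lm⁻¹ = (s·mol⁻¹) · (kg⁻¹·m⁻²·s³·A²) · A · (kg·m²·s⁻²·A⁻¹) · cd⁻¹ = s²·A²·mol⁻¹·cd⁻¹.
Right side:
  Wb = V·s (flux: a volt is a weber per second),
      = kg·m²·s⁻²·A⁻¹.
  kat = mol/s = s⁻¹·mol (catalytic activity).
  So kat⁻¹ = s·mol⁻¹.
  S = 1/Ω (conductance is reciprocal resistance),
      = kg⁻¹·m⁻²·s³·A².
  V = W/A (potential = power per current),
      = kg·m²·s⁻³·A⁻¹.
  So V⁻¹ = kg⁻¹·m⁻²·s³·A.
  lm = cd·sr = cd (luminous flux; sr is dimensionless).
  So lm⁻¹ = cd⁻¹.
  W = J/s (power = energy per time),
      = kg·m²·s⁻³.
  Combining: Wb·kat⁻¹·S·V⁻¹·lm⁻¹·W = (kg·m²·s⁻²·A⁻¹) · (s·mol⁻¹) · (kg⁻¹·m⁻²·s³·A²) · (kg⁻¹·m⁻²·s³·A) · cd⁻¹ · (kg·m²·s⁻³) = s²·A²·mol⁻¹·cd⁻¹.
Both reduce to s²·A²·mol⁻¹·cd⁻¹.

Yes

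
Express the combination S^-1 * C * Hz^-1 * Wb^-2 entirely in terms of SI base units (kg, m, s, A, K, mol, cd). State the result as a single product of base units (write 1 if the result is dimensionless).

kg⁻¹·m⁻²·s³·A

S = kg⁻¹·m⁻²·s³·A².
So S⁻¹ = kg·m²·s⁻³·A⁻².
C = s·A.
Hz = s⁻¹.
So Hz⁻¹ = s.
Wb = kg·m²·s⁻²·A⁻¹.
So Wb⁻² = kg⁻²·m⁻⁴·s⁴·A².
Combining: S⁻¹·C·Hz⁻¹·Wb⁻² = (kg·m²·s⁻³·A⁻²) · (s·A) · s · (kg⁻²·m⁻⁴·s⁴·A²) = kg⁻¹·m⁻²·s³·A.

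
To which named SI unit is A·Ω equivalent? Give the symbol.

Ω = V/A (resistance = voltage per current),
    = kg·m²·s⁻³·A⁻².
Combining: A·Ω = A · (kg·m²·s⁻³·A⁻²) = kg·m²·s⁻³·A⁻¹.
kg·m²·s⁻³·A⁻¹ is the base-SI form of the volt.

V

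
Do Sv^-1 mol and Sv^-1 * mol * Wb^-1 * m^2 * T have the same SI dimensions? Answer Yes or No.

Left side:
  Sv = m²·s⁻².
  So Sv⁻¹ = m⁻²·s².
  Combining: Sv⁻¹·mol = (m⁻²·s²) · mol = m⁻²·s²·mol.
Right side:
  Sv = J/kg (equivalent dose = energy per mass),
      = m²·s⁻².
  So Sv⁻¹ = m⁻²·s².
  Wb = V·s (flux: a volt is a weber per second),
      = kg·m²·s⁻²·A⁻¹.
  So Wb⁻¹ = kg⁻¹·m⁻²·s²·A.
  T = Wb/m² (flux density = flux per area),
      = kg·s⁻²·A⁻¹.
  Combining: Sv⁻¹·mol·Wb⁻¹·m²·T = (m⁻²·s²) · mol · (kg⁻¹·m⁻²·s²·A) · m² · (kg·s⁻²·A⁻¹) = m⁻²·s²·mol.
Both reduce to m⁻²·s²·mol.

Yes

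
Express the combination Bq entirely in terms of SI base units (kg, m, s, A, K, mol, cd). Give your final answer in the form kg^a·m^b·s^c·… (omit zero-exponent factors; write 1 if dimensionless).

Bq = 1/s = s⁻¹ (activity is decays per second).

s⁻¹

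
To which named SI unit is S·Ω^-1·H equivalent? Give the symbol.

F

S = 1/Ω (conductance is reciprocal resistance),
    = kg⁻¹·m⁻²·s³·A².
Ω = V/A (resistance = voltage per current),
    = kg·m²·s⁻³·A⁻².
So Ω⁻¹ = kg⁻¹·m⁻²·s³·A².
H = Wb/A (inductance = flux per current),
    = kg·m²·s⁻²·A⁻².
Combining: S·Ω⁻¹·H = (kg⁻¹·m⁻²·s³·A²) · (kg⁻¹·m⁻²·s³·A²) · (kg·m²·s⁻²·A⁻²) = kg⁻¹·m⁻²·s⁴·A².
kg⁻¹·m⁻²·s⁴·A² is the base-SI form of the farad.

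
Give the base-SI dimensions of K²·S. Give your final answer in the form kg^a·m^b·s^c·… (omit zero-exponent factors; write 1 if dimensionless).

S = 1/Ω (conductance is reciprocal resistance),
    = kg⁻¹·m⁻²·s³·A².
Combining: K²·S = K² · (kg⁻¹·m⁻²·s³·A²) = kg⁻¹·m⁻²·s³·A²·K².

kg⁻¹·m⁻²·s³·A²·K²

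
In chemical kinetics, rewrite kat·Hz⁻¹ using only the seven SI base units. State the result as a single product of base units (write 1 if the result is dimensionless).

mol

kat = s⁻¹·mol.
Hz = s⁻¹.
So Hz⁻¹ = s.
Combining: kat·Hz⁻¹ = (s⁻¹·mol) · s = mol.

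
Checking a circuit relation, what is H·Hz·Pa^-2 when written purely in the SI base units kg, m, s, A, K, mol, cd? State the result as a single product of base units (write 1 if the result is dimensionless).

kg⁻¹·m⁴·s·A⁻²

H = Wb/A (inductance = flux per current),
    = kg·m²·s⁻²·A⁻².
Hz = 1/s = s⁻¹ (frequency is cycles per second).
Pa = N/m² (pressure = force per area),
    = kg·m⁻¹·s⁻².
So Pa⁻² = kg⁻²·m²·s⁴.
Combining: H·Hz·Pa⁻² = (kg·m²·s⁻²·A⁻²) · s⁻¹ · (kg⁻²·m²·s⁴) = kg⁻¹·m⁴·s·A⁻².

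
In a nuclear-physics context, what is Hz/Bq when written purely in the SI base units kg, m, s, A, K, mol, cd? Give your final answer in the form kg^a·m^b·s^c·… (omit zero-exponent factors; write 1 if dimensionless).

Bq = 1/s = s⁻¹ (activity is decays per second).
So Bq⁻¹ = s.
Hz = 1/s = s⁻¹ (frequency is cycles per second).
Combining: Bq⁻¹·Hz = s · s⁻¹ = 1.

1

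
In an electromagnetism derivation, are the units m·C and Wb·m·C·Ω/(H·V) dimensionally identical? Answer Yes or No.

Yes

Left side:
  C = s·A.
  Combining: m·C = m · (s·A) = m·s·A.
Right side:
  Wb = kg·m²·s⁻²·A⁻¹.
  H = kg·m²·s⁻²·A⁻².
  So H⁻¹ = kg⁻¹·m⁻²·s²·A².
  V = kg·m²·s⁻³·A⁻¹.
  So V⁻¹ = kg⁻¹·m⁻²·s³·A.
  C = s·A.
  Ω = kg·m²·s⁻³·A⁻².
  Combining: Wb·m·H⁻¹·V⁻¹·C·Ω = (kg·m²·s⁻²·A⁻¹) · m · (kg⁻¹·m⁻²·s²·A²) · (kg⁻¹·m⁻²·s³·A) · (s·A) · (kg·m²·s⁻³·A⁻²) = m·s·A.
Both reduce to m·s·A.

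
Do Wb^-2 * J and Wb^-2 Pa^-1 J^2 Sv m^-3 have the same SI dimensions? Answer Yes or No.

No

Left side:
  Wb = kg·m²·s⁻²·A⁻¹.
  So Wb⁻² = kg⁻²·m⁻⁴·s⁴·A².
  J = kg·m²·s⁻².
  Combining: Wb⁻²·J = (kg⁻²·m⁻⁴·s⁴·A²) · (kg·m²·s⁻²) = kg⁻¹·m⁻²·s²·A².
Right side:
  Wb = V·s (flux: a volt is a weber per second),
      = kg·m²·s⁻²·A⁻¹.
  So Wb⁻² = kg⁻²·m⁻⁴·s⁴·A².
  Pa = N/m² (pressure = force per area),
      = kg·m⁻¹·s⁻².
  So Pa⁻¹ = kg⁻¹·m·s².
  J = N·m (work = force × distance),
      = kg·m²·s⁻².
  So J² = kg²·m⁴·s⁻⁴.
  Sv = J/kg (equivalent dose = energy per mass),
      = m²·s⁻².
  Combining: Wb⁻²·Pa⁻¹·J²·Sv·m⁻³ = (kg⁻²·m⁻⁴·s⁴·A²) · (kg⁻¹·m·s²) · (kg²·m⁴·s⁻⁴) · (m²·s⁻²) · m⁻³ = kg⁻¹·A².
Left is kg⁻¹·m⁻²·s²·A²; right is kg⁻¹·A² — different.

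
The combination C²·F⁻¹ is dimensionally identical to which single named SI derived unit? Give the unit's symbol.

J

C = A·s = s·A (charge = current × time).
So C² = s²·A².
F = C/V (capacitance = charge per voltage),
    = A·s/(kg·m²·s⁻³·A⁻¹) (substituting C and V),
    = kg⁻¹·m⁻²·s⁴·A².
So F⁻¹ = kg·m²·s⁻⁴·A⁻².
Combining: C²·F⁻¹ = (s²·A²) · (kg·m²·s⁻⁴·A⁻²) = kg·m²·s⁻².
kg·m²·s⁻² is the base-SI form of the joule.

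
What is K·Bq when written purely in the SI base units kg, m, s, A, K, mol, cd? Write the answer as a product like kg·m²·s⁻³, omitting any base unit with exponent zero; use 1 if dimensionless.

s⁻¹·K

Bq = s⁻¹.
Combining: K·Bq = K · s⁻¹ = s⁻¹·K.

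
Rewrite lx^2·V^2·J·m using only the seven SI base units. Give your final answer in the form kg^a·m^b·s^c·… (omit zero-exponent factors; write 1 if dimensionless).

lx = lm/m² (illuminance = luminous flux per area),
    = m⁻²·cd.
So lx² = m⁻⁴·cd².
V = W/A (potential = power per current),
    = kg·m²·s⁻³·A⁻¹.
So V² = kg²·m⁴·s⁻⁶·A⁻².
J = N·m (work = force × distance),
    = kg·m²·s⁻².
Combining: lx²·V²·J·m = (m⁻⁴·cd²) · (kg²·m⁴·s⁻⁶·A⁻²) · (kg·m²·s⁻²) · m = kg³·m³·s⁻⁸·A⁻²·cd².

kg³·m³·s⁻⁸·A⁻²·cd²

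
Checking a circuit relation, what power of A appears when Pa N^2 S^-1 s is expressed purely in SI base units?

Pa = N/m² (pressure = force per area),
    = kg·m⁻¹·s⁻².
N = kg·m/s² = kg·m·s⁻² (force = mass × acceleration).
So N² = kg²·m²·s⁻⁴.
S = 1/Ω (conductance is reciprocal resistance),
    = kg⁻¹·m⁻²·s³·A².
So S⁻¹ = kg·m²·s⁻³·A⁻².
Combining: Pa·N²·S⁻¹·s = (kg·m⁻¹·s⁻²) · (kg²·m²·s⁻⁴) · (kg·m²·s⁻³·A⁻²) · s = kg⁴·m³·s⁻⁸·A⁻².
The exponent of A is -2.

-2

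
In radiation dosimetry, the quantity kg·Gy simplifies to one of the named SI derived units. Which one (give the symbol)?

Gy = J/kg (absorbed dose = energy per mass),
    = m²·s⁻².
Combining: kg·Gy = kg · (m²·s⁻²) = kg·m²·s⁻².
kg·m²·s⁻² is the base-SI form of the joule.

J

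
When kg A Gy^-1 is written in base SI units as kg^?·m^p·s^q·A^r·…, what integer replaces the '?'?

1

Gy = J/kg (absorbed dose = energy per mass),
    = m²·s⁻².
So Gy⁻¹ = m⁻²·s².
Combining: kg·A·Gy⁻¹ = kg · A · (m⁻²·s²) = kg·m⁻²·s²·A.
The exponent of kg is 1.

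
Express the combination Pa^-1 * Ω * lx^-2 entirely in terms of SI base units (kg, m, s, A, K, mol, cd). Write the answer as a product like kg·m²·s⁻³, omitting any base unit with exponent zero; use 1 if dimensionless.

Pa = kg·m⁻¹·s⁻².
So Pa⁻¹ = kg⁻¹·m·s².
Ω = kg·m²·s⁻³·A⁻².
lx = m⁻²·cd.
So lx⁻² = m⁴·cd⁻².
Combining: Pa⁻¹·Ω·lx⁻² = (kg⁻¹·m·s²) · (kg·m²·s⁻³·A⁻²) · (m⁴·cd⁻²) = m⁷·s⁻¹·A⁻²·cd⁻².

m⁷·s⁻¹·A⁻²·cd⁻²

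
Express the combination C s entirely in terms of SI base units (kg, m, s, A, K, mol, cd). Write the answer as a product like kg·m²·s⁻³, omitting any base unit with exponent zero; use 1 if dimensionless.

s²·A

C = s·A.
Combining: C·s = (s·A) · s = s²·A.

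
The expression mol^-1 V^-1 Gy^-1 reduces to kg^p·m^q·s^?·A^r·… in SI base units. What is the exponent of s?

5

V = kg·m²·s⁻³·A⁻¹.
So V⁻¹ = kg⁻¹·m⁻²·s³·A.
Gy = m²·s⁻².
So Gy⁻¹ = m⁻²·s².
Combining: mol⁻¹·V⁻¹·Gy⁻¹ = mol⁻¹ · (kg⁻¹·m⁻²·s³·A) · (m⁻²·s²) = kg⁻¹·m⁻⁴·s⁵·A·mol⁻¹.
The exponent of s is 5.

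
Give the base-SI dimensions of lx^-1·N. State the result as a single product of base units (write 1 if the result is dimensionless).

lx = lm/m² (illuminance = luminous flux per area),
    = m⁻²·cd.
So lx⁻¹ = m²·cd⁻¹.
N = kg·m/s² = kg·m·s⁻² (force = mass × acceleration).
Combining: lx⁻¹·N = (m²·cd⁻¹) · (kg·m·s⁻²) = kg·m³·s⁻²·cd⁻¹.

kg·m³·s⁻²·cd⁻¹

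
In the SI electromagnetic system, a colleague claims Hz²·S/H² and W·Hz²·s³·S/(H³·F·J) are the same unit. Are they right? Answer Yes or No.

Left side:
  Hz = 1/s = s⁻¹ (frequency is cycles per second).
  So Hz² = s⁻².
  S = 1/Ω (conductance is reciprocal resistance),
      = kg⁻¹·m⁻²·s³·A².
  H = Wb/A (inductance = flux per current),
      = kg·m²·s⁻²·A⁻².
  So H⁻² = kg⁻²·m⁻⁴·s⁴·A⁴.
  Combining: Hz²·S·H⁻² = s⁻² · (kg⁻¹·m⁻²·s³·A²) · (kg⁻²·m⁻⁴·s⁴·A⁴) = kg⁻³·m⁻⁶·s⁵·A⁶.
Right side:
  W = kg·m²·s⁻³.
  Hz = s⁻¹.
  So Hz² = s⁻².
  H = kg·m²·s⁻²·A⁻².
  So H⁻³ = kg⁻³·m⁻⁶·s⁶·A⁶.
  F = kg⁻¹·m⁻²·s⁴·A².
  So F⁻¹ = kg·m²·s⁻⁴·A⁻².
  J = kg·m²·s⁻².
  So J⁻¹ = kg⁻¹·m⁻²·s².
  S = kg⁻¹·m⁻²·s³·A².
  Combining: W·Hz²·H⁻³·s³·F⁻¹·J⁻¹·S = (kg·m²·s⁻³) · s⁻² · (kg⁻³·m⁻⁶·s⁶·A⁶) · s³ · (kg·m²·s⁻⁴·A⁻²) · (kg⁻¹·m⁻²·s²) · (kg⁻¹·m⁻²·s³·A²) = kg⁻³·m⁻⁶·s⁵·A⁶.
Both reduce to kg⁻³·m⁻⁶·s⁵·A⁶.

Yes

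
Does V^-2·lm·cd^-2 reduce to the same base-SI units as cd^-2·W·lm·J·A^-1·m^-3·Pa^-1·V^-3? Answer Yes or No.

Left side:
  V = W/A (potential = power per current),
      = kg·m²·s⁻³·A⁻¹.
  So V⁻² = kg⁻²·m⁻⁴·s⁶·A².
  lm = cd·sr = cd (luminous flux; sr is dimensionless).
  Combining: V⁻²·lm·cd⁻² = (kg⁻²·m⁻⁴·s⁶·A²) · cd · cd⁻² = kg⁻²·m⁻⁴·s⁶·A²·cd⁻¹.
Right side:
  W = kg·m²·s⁻³.
  lm = cd.
  J = kg·m²·s⁻².
  Pa = kg·m⁻¹·s⁻².
  So Pa⁻¹ = kg⁻¹·m·s².
  V = kg·m²·s⁻³·A⁻¹.
  So V⁻³ = kg⁻³·m⁻⁶·s⁹·A³.
  Combining: cd⁻²·W·lm·J·A⁻¹·m⁻³·Pa⁻¹·V⁻³ = cd⁻² · (kg·m²·s⁻³) · cd · (kg·m²·s⁻²) · A⁻¹ · m⁻³ · (kg⁻¹·m·s²) · (kg⁻³·m⁻⁶·s⁹·A³) = kg⁻²·m⁻⁴·s⁶·A²·cd⁻¹.
Both reduce to kg⁻²·m⁻⁴·s⁶·A²·cd⁻¹.

Yes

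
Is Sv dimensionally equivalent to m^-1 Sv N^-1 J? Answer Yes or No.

Left side:
  Sv = J/kg (equivalent dose = energy per mass),
      = m²·s⁻².
Right side:
  Sv = m²·s⁻².
  N = kg·m·s⁻².
  So N⁻¹ = kg⁻¹·m⁻¹·s².
  J = kg·m²·s⁻².
  Combining: m⁻¹·Sv·N⁻¹·J = m⁻¹ · (m²·s⁻²) · (kg⁻¹·m⁻¹·s²) · (kg·m²·s⁻²) = m²·s⁻².
Both reduce to m²·s⁻².

Yes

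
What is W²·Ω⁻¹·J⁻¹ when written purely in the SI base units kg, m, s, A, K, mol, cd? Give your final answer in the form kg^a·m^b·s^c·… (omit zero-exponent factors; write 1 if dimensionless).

W = J/s (power = energy per time),
    = kg·m²·s⁻³.
So W² = kg²·m⁴·s⁻⁶.
Ω = V/A (resistance = voltage per current),
    = kg·m²·s⁻³·A⁻².
So Ω⁻¹ = kg⁻¹·m⁻²·s³·A².
J = N·m (work = force × distance),
    = kg·m²·s⁻².
So J⁻¹ = kg⁻¹·m⁻²·s².
Combining: W²·Ω⁻¹·J⁻¹ = (kg²·m⁴·s⁻⁶) · (kg⁻¹·m⁻²·s³·A²) · (kg⁻¹·m⁻²·s²) = s⁻¹·A².

s⁻¹·A²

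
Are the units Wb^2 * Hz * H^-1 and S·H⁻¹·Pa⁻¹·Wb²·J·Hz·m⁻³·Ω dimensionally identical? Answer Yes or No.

Yes

Left side:
  Wb = kg·m²·s⁻²·A⁻¹.
  So Wb² = kg²·m⁴·s⁻⁴·A⁻².
  Hz = s⁻¹.
  H = kg·m²·s⁻²·A⁻².
  So H⁻¹ = kg⁻¹·m⁻²·s²·A².
  Combining: Wb²·Hz·H⁻¹ = (kg²·m⁴·s⁻⁴·A⁻²) · s⁻¹ · (kg⁻¹·m⁻²·s²·A²) = kg·m²·s⁻³.
Right side:
  S = 1/Ω (conductance is reciprocal resistance),
      = kg⁻¹·m⁻²·s³·A².
  H = Wb/A (inductance = flux per current),
      = kg·m²·s⁻²·A⁻².
  So H⁻¹ = kg⁻¹·m⁻²·s²·A².
  Pa = N/m² (pressure = force per area),
      = kg·m⁻¹·s⁻².
  So Pa⁻¹ = kg⁻¹·m·s².
  Wb = V·s (flux: a volt is a weber per second),
      = kg·m²·s⁻²·A⁻¹.
  So Wb² = kg²·m⁴·s⁻⁴·A⁻².
  J = N·m (work = force × distance),
      = kg·m²·s⁻².
  Hz = 1/s = s⁻¹ (frequency is cycles per second).
  Ω = V/A (resistance = voltage per current),
      = kg·m²·s⁻³·A⁻².
  Combining: S·H⁻¹·Pa⁻¹·Wb²·J·Hz·m⁻³·Ω = (kg⁻¹·m⁻²·s³·A²) · (kg⁻¹·m⁻²·s²·A²) · (kg⁻¹·m·s²) · (kg²·m⁴·s⁻⁴·A⁻²) · (kg·m²·s⁻²) · s⁻¹ · m⁻³ · (kg·m²·s⁻³·A⁻²) = kg·m²·s⁻³.
Both reduce to kg·m²·s⁻³.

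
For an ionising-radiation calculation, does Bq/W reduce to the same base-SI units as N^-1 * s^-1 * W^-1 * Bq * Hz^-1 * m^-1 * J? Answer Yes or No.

Left side:
  W = kg·m²·s⁻³.
  So W⁻¹ = kg⁻¹·m⁻²·s³.
  Bq = s⁻¹.
  Combining: W⁻¹·Bq = (kg⁻¹·m⁻²·s³) · s⁻¹ = kg⁻¹·m⁻²·s².
Right side:
  N = kg·m·s⁻².
  So N⁻¹ = kg⁻¹·m⁻¹·s².
  W = kg·m²·s⁻³.
  So W⁻¹ = kg⁻¹·m⁻²·s³.
  Bq = s⁻¹.
  Hz = s⁻¹.
  So Hz⁻¹ = s.
  J = kg·m²·s⁻².
  Combining: N⁻¹·s⁻¹·W⁻¹·Bq·Hz⁻¹·m⁻¹·J = (kg⁻¹·m⁻¹·s²) · s⁻¹ · (kg⁻¹·m⁻²·s³) · s⁻¹ · s · m⁻¹ · (kg·m²·s⁻²) = kg⁻¹·m⁻²·s².
Both reduce to kg⁻¹·m⁻²·s².

Yes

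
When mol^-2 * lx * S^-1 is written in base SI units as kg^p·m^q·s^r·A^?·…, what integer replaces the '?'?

lx = lm/m² (illuminance = luminous flux per area),
    = m⁻²·cd.
S = 1/Ω (conductance is reciprocal resistance),
    = kg⁻¹·m⁻²·s³·A².
So S⁻¹ = kg·m²·s⁻³·A⁻².
Combining: mol⁻²·lx·S⁻¹ = mol⁻² · (m⁻²·cd) · (kg·m²·s⁻³·A⁻²) = kg·s⁻³·A⁻²·mol⁻²·cd.
The exponent of A is -2.

-2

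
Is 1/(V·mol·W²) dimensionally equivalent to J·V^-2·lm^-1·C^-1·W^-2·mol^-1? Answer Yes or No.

No

Left side:
  V = W/A (potential = power per current),
      = kg·m²·s⁻³·A⁻¹.
  So V⁻¹ = kg⁻¹·m⁻²·s³·A.
  W = J/s (power = energy per time),
      = kg·m²·s⁻³.
  So W⁻² = kg⁻²·m⁻⁴·s⁶.
  Combining: V⁻¹·mol⁻¹·W⁻² = (kg⁻¹·m⁻²·s³·A) · mol⁻¹ · (kg⁻²·m⁻⁴·s⁶) = kg⁻³·m⁻⁶·s⁹·A·mol⁻¹.
Right side:
  J = N·m (work = force × distance),
      = kg·m²·s⁻².
  V = W/A (potential = power per current),
      = kg·m²·s⁻³·A⁻¹.
  So V⁻² = kg⁻²·m⁻⁴·s⁶·A².
  lm = cd·sr = cd (luminous flux; sr is dimensionless).
  So lm⁻¹ = cd⁻¹.
  C = A·s = s·A (charge = current × time).
  So C⁻¹ = s⁻¹·A⁻¹.
  W = J/s (power = energy per time),
      = kg·m²·s⁻³.
  So W⁻² = kg⁻²·m⁻⁴·s⁶.
  Combining: J·V⁻²·lm⁻¹·C⁻¹·W⁻²·mol⁻¹ = (kg·m²·s⁻²) · (kg⁻²·m⁻⁴·s⁶·A²) · cd⁻¹ · (s⁻¹·A⁻¹) · (kg⁻²·m⁻⁴·s⁶) · mol⁻¹ = kg⁻³·m⁻⁶·s⁹·A·mol⁻¹·cd⁻¹.
Left is kg⁻³·m⁻⁶·s⁹·A·mol⁻¹; right is kg⁻³·m⁻⁶·s⁹·A·mol⁻¹·cd⁻¹ — different.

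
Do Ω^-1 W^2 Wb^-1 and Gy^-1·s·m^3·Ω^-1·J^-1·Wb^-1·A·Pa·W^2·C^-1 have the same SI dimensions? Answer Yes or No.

Left side:
  Ω = V/A (resistance = voltage per current),
      = kg·m²·s⁻³·A⁻².
  So Ω⁻¹ = kg⁻¹·m⁻²·s³·A².
  W = J/s (power = energy per time),
      = kg·m²·s⁻³.
  So W² = kg²·m⁴·s⁻⁶.
  Wb = V·s (flux: a volt is a weber per second),
      = kg·m²·s⁻²·A⁻¹.
  So Wb⁻¹ = kg⁻¹·m⁻²·s²·A.
  Combining: Ω⁻¹·W²·Wb⁻¹ = (kg⁻¹·m⁻²·s³·A²) · (kg²·m⁴·s⁻⁶) · (kg⁻¹·m⁻²·s²·A) = s⁻¹·A³.
Right side:
  Gy = m²·s⁻².
  So Gy⁻¹ = m⁻²·s².
  Ω = kg·m²·s⁻³·A⁻².
  So Ω⁻¹ = kg⁻¹·m⁻²·s³·A².
  J = kg·m²·s⁻².
  So J⁻¹ = kg⁻¹·m⁻²·s².
  Wb = kg·m²·s⁻²·A⁻¹.
  So Wb⁻¹ = kg⁻¹·m⁻²·s²·A.
  Pa = kg·m⁻¹·s⁻².
  W = kg·m²·s⁻³.
  So W² = kg²·m⁴·s⁻⁶.
  C = s·A.
  So C⁻¹ = s⁻¹·A⁻¹.
  Combining: Gy⁻¹·s·m³·Ω⁻¹·J⁻¹·Wb⁻¹·A·Pa·W²·C⁻¹ = (m⁻²·s²) · s · m³ · (kg⁻¹·m⁻²·s³·A²) · (kg⁻¹·m⁻²·s²) · (kg⁻¹·m⁻²·s²·A) · A · (kg·m⁻¹·s⁻²) · (kg²·m⁴·s⁻⁶) · (s⁻¹·A⁻¹) = m⁻²·s·A³.
Left is s⁻¹·A³; right is m⁻²·s·A³ — different.

No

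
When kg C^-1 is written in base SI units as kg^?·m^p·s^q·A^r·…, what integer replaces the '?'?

1

C = s·A.
So C⁻¹ = s⁻¹·A⁻¹.
Combining: kg·C⁻¹ = kg · (s⁻¹·A⁻¹) = kg·s⁻¹·A⁻¹.
The exponent of kg is 1.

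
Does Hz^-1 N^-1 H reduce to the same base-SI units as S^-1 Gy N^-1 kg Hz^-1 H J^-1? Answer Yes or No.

No

Left side:
  Hz = s⁻¹.
  So Hz⁻¹ = s.
  N = kg·m·s⁻².
  So N⁻¹ = kg⁻¹·m⁻¹·s².
  H = kg·m²·s⁻²·A⁻².
  Combining: Hz⁻¹·N⁻¹·H = s · (kg⁻¹·m⁻¹·s²) · (kg·m²·s⁻²·A⁻²) = m·s·A⁻².
Right side:
  S = 1/Ω (conductance is reciprocal resistance),
      = kg⁻¹·m⁻²·s³·A².
  So S⁻¹ = kg·m²·s⁻³·A⁻².
  Gy = J/kg (absorbed dose = energy per mass),
      = m²·s⁻².
  N = kg·m/s² = kg·m·s⁻² (force = mass × acceleration).
  So N⁻¹ = kg⁻¹·m⁻¹·s².
  Hz = 1/s = s⁻¹ (frequency is cycles per second).
  So Hz⁻¹ = s.
  H = Wb/A (inductance = flux per current),
      = kg·m²·s⁻²·A⁻².
  J = N·m (work = force × distance),
      = kg·m²·s⁻².
  So J⁻¹ = kg⁻¹·m⁻²·s².
  Combining: S⁻¹·Gy·N⁻¹·kg·Hz⁻¹·H·J⁻¹ = (kg·m²·s⁻³·A⁻²) · (m²·s⁻²) · (kg⁻¹·m⁻¹·s²) · kg · s · (kg·m²·s⁻²·A⁻²) · (kg⁻¹·m⁻²·s²) = kg·m³·s⁻²·A⁻⁴.
Left is m·s·A⁻²; right is kg·m³·s⁻²·A⁻⁴ — different.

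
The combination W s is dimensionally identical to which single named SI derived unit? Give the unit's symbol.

J

W = kg·m²·s⁻³.
Combining: W·s = (kg·m²·s⁻³) · s = kg·m²·s⁻².
kg·m²·s⁻² is the base-SI form of the joule.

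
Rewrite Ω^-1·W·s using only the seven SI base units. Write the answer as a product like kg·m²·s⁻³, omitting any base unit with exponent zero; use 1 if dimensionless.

s·A²

Ω = kg·m²·s⁻³·A⁻².
So Ω⁻¹ = kg⁻¹·m⁻²·s³·A².
W = kg·m²·s⁻³.
Combining: Ω⁻¹·W·s = (kg⁻¹·m⁻²·s³·A²) · (kg·m²·s⁻³) · s = s·A².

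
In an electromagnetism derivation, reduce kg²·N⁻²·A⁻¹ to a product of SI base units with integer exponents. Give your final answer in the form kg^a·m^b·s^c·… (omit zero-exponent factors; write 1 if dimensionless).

m⁻²·s⁴·A⁻¹

N = kg·m·s⁻².
So N⁻² = kg⁻²·m⁻²·s⁴.
Combining: kg²·N⁻²·A⁻¹ = kg² · (kg⁻²·m⁻²·s⁴) · A⁻¹ = m⁻²·s⁴·A⁻¹.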